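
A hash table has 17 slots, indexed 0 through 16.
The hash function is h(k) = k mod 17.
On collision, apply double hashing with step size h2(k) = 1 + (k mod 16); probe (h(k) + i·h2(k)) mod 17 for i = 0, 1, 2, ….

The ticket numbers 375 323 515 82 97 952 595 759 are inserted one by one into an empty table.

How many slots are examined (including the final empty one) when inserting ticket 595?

375 hashes to 1; slot 1 is free → place at 1.
323 hashes to 0; slot 0 is free → place at 0.
515 hashes to 5; slot 5 is free → place at 5.
82 hashes to 14; slot 14 is free → place at 14.
97 hashes to 12; slot 12 is free → place at 12.
952 hashes to 0, h2=9; 0 taken → place at 9.
595 hashes to 0, h2=4; 0 taken → place at 4.
759 hashes to 11; slot 11 is free → place at 11.
Table: [323, 375, -, -, 595, 515, -, -, -, 952, -, 759, 97, -, 82, -, -]

2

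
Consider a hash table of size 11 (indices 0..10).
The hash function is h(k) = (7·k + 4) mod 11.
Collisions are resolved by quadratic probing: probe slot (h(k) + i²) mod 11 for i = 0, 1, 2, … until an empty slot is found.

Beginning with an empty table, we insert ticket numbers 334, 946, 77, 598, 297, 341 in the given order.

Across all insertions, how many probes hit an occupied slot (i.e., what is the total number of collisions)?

334 hashes to 10; slot 10 is free => place at 10.
946 hashes to 4; slot 4 is free => place at 4.
77 hashes to 4; 4 taken => place at 5.
598 hashes to 10; 10 taken => place at 0.
297 hashes to 4; 4,5 taken => place at 8.
341 hashes to 4; 4,5,8 taken => place at 2.
Table: [598, —, 341, —, 946, 77, —, —, 297, —, 334]

7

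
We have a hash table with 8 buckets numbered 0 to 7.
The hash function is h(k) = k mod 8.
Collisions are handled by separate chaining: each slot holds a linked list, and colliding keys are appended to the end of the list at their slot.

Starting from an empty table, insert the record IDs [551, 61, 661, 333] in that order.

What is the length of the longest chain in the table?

3

Insert 551: h=7, bucket 7 empty -> new chain.
Insert 61: h=5, bucket 5 empty -> new chain.
Insert 661: h=5, bucket 5 nonempty -> append to chain.
Insert 333: h=5, bucket 5 nonempty -> append to chain.
Final buckets:
0: ∅
1: ∅
2: ∅
3: ∅
4: ∅
5: 61 -> 661 -> 333
6: ∅
7: 551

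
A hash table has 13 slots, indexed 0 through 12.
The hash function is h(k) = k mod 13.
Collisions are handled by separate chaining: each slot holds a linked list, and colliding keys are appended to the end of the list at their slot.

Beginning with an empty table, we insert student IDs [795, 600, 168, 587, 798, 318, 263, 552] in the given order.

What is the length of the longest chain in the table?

Insert 795: h=2, bucket 2 empty -> new chain.
Insert 600: h=2, bucket 2 nonempty -> append to chain.
Insert 168: h=12, bucket 12 empty -> new chain.
Insert 587: h=2, bucket 2 nonempty -> append to chain.
Insert 798: h=5, bucket 5 empty -> new chain.
Insert 318: h=6, bucket 6 empty -> new chain.
Insert 263: h=3, bucket 3 empty -> new chain.
Insert 552: h=6, bucket 6 nonempty -> append to chain.
Final buckets:
0: _
1: _
2: 795 -> 600 -> 587
3: 263
4: _
5: 798
6: 318 -> 552
7: _
8: _
9: _
10: _
11: _
12: 168

3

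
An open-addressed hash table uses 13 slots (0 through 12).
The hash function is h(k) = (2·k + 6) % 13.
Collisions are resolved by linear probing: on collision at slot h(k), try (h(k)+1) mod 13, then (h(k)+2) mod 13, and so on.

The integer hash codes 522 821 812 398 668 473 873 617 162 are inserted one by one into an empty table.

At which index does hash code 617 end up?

Insert 522: h=10, slot 10 empty => index 10.
Insert 821: h=10, slot 10 occupied => index 11.
Insert 812: h=5, slot 5 empty => index 5.
Insert 398: h=9, slot 9 empty => index 9.
Insert 668: h=3, slot 3 empty => index 3.
Insert 473: h=3, slot 3 occupied => index 4.
Insert 873: h=10, slots 10,11 occupied => index 12.
Insert 617: h=5, slot 5 occupied => index 6.
Insert 162: h=5, slots 5,6 occupied => index 7.
Table: [∅, ∅, ∅, 668, 473, 812, 617, 162, ∅, 398, 522, 821, 873]

6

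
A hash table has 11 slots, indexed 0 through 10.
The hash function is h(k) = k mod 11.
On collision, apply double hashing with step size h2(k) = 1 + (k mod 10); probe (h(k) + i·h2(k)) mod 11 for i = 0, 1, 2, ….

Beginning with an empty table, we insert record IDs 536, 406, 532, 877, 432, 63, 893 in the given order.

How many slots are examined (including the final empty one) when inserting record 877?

2

Insert 536: h=8, slot 8 empty -> index 8.
Insert 406: h=10, slot 10 empty -> index 10.
Insert 532: h=4, slot 4 empty -> index 4.
Insert 877: h=8, h2=8, slot 8 occupied -> index 5.
Insert 432: h=3, slot 3 empty -> index 3.
Insert 63: h=8, h2=4, slot 8 occupied -> index 1.
Insert 893: h=2, slot 2 empty -> index 2.
Table: [—, 63, 893, 432, 532, 877, —, —, 536, —, 406]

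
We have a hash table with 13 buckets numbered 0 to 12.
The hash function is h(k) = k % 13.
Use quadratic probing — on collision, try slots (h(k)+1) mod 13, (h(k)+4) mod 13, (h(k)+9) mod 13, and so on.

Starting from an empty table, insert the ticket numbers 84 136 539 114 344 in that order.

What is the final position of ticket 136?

7

84: h=6 -> slot 6
136: h=6, probe 6,7 -> slot 7
539: h=6, probe 6,7,10 -> slot 10
114: h=10, probe 10,11 -> slot 11
344: h=6, probe 6,7,10,2 -> slot 2
Table: [—, —, 344, —, —, —, 84, 136, —, —, 539, 114, —]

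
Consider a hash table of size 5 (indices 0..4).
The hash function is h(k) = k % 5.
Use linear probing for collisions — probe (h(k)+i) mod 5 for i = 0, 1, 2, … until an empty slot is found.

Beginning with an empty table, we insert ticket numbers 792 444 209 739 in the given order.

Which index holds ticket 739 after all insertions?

1

792 hashes to 2; slot 2 is free → place at 2.
444 hashes to 4; slot 4 is free → place at 4.
209 hashes to 4; 4 taken → place at 0.
739 hashes to 4; 4,0 taken → place at 1.
Table: [209, 739, 792, —, 444]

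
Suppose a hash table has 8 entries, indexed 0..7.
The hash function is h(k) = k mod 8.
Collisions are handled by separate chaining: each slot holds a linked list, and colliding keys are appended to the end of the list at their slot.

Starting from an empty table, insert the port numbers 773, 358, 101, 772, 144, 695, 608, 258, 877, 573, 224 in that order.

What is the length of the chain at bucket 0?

3

Insert 773: h=5, bucket 5 empty -> new chain.
Insert 358: h=6, bucket 6 empty -> new chain.
Insert 101: h=5, bucket 5 nonempty -> append to chain.
Insert 772: h=4, bucket 4 empty -> new chain.
Insert 144: h=0, bucket 0 empty -> new chain.
Insert 695: h=7, bucket 7 empty -> new chain.
Insert 608: h=0, bucket 0 nonempty -> append to chain.
Insert 258: h=2, bucket 2 empty -> new chain.
Insert 877: h=5, bucket 5 nonempty -> append to chain.
Insert 573: h=5, bucket 5 nonempty -> append to chain.
Insert 224: h=0, bucket 0 nonempty -> append to chain.
Final buckets:
0: 144 -> 608 -> 224
1: _
2: 258
3: _
4: 772
5: 773 -> 101 -> 877 -> 573
6: 358
7: 695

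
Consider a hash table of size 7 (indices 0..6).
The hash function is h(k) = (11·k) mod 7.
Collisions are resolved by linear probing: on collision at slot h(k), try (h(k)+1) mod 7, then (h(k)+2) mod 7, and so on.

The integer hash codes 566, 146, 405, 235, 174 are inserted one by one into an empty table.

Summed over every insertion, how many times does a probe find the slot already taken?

6

Insert 566: h=3, slot 3 empty => index 3.
Insert 146: h=3, slot 3 occupied => index 4.
Insert 405: h=3, slots 3,4 occupied => index 5.
Insert 235: h=2, slot 2 empty => index 2.
Insert 174: h=3, slots 3,4,5 occupied => index 6.
Table: [∅, ∅, 235, 566, 146, 405, 174]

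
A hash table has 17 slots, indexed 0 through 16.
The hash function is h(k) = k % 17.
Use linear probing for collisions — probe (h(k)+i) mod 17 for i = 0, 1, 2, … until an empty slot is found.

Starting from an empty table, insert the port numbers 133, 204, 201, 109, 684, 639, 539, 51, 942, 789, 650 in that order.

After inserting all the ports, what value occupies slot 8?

942

Insert 133: h=14, slot 14 empty → index 14.
Insert 204: h=0, slot 0 empty → index 0.
Insert 201: h=14, slot 14 occupied → index 15.
Insert 109: h=7, slot 7 empty → index 7.
Insert 684: h=4, slot 4 empty → index 4.
Insert 639: h=10, slot 10 empty → index 10.
Insert 539: h=12, slot 12 empty → index 12.
Insert 51: h=0, slot 0 occupied → index 1.
Insert 942: h=7, slot 7 occupied → index 8.
Insert 789: h=7, slots 7,8 occupied → index 9.
Insert 650: h=4, slot 4 occupied → index 5.
Table: [204, 51, -, -, 684, 650, -, 109, 942, 789, 639, -, 539, -, 133, 201, -]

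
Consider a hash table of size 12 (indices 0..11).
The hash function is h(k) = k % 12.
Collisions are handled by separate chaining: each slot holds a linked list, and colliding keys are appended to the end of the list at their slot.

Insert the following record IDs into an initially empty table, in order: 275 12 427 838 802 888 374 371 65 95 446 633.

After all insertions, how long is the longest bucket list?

3

275 → bucket 11
12 → bucket 0
427 → bucket 7
838 → bucket 10
802 → bucket 10 (collision)
888 → bucket 0 (collision)
374 → bucket 2
371 → bucket 11 (collision)
65 → bucket 5
95 → bucket 11 (collision)
446 → bucket 2 (collision)
633 → bucket 9
Final buckets:
0: 12 -> 888
1: —
2: 374 -> 446
3: —
4: —
5: 65
6: —
7: 427
8: —
9: 633
10: 838 -> 802
11: 275 -> 371 -> 95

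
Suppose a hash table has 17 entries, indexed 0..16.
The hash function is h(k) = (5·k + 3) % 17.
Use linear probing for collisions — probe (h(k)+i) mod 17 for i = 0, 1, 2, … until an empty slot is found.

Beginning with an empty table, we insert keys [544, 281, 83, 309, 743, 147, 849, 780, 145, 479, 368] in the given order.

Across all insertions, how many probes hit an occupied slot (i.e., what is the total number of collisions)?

544: h=3 → slot 3
281: h=14 → slot 14
83: h=10 → slot 10
309: h=1 → slot 1
743: h=12 → slot 12
147: h=7 → slot 7
849: h=15 → slot 15
780: h=10, probe 10,11 → slot 11
145: h=14, probe 14,15,16 → slot 16
479: h=1, probe 1,2 → slot 2
368: h=7, probe 7,8 → slot 8
Table: [., 309, 479, 544, ., ., ., 147, 368, ., 83, 780, 743, ., 281, 849, 145]

5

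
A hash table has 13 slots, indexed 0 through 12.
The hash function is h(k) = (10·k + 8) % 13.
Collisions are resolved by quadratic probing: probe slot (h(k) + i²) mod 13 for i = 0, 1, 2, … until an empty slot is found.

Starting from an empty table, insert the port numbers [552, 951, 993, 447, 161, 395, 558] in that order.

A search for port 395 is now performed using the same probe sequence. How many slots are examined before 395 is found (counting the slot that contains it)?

5

552 hashes to 3; slot 3 is free => place at 3.
951 hashes to 2; slot 2 is free => place at 2.
993 hashes to 6; slot 6 is free => place at 6.
447 hashes to 6; 6 taken => place at 7.
161 hashes to 6; 6,7 taken => place at 10.
395 hashes to 6; 6,7,10,2 taken => place at 9.
558 hashes to 11; slot 11 is free => place at 11.
Table: [., ., 951, 552, ., ., 993, 447, ., 395, 161, 558, .]
Lookup 395: h=6, probe 6,7,10,2,9 → found at 9.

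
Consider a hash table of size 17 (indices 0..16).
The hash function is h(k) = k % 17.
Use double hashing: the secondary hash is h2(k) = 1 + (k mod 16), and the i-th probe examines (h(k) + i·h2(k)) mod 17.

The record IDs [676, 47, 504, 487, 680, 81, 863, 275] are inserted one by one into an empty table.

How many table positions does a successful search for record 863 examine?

676 hashes to 13; slot 13 is free → place at 13.
47 hashes to 13, h2=16; 13 taken → place at 12.
504 hashes to 11; slot 11 is free → place at 11.
487 hashes to 11, h2=8; 11 taken → place at 2.
680 hashes to 0; slot 0 is free → place at 0.
81 hashes to 13, h2=2; 13 taken → place at 15.
863 hashes to 13, h2=16; 13,12,11 taken → place at 10.
275 hashes to 3; slot 3 is free → place at 3.
Table: [680, ∅, 487, 275, ∅, ∅, ∅, ∅, ∅, ∅, 863, 504, 47, 676, ∅, 81, ∅]
Lookup 863: h=13, h2=16, probe 13,12,11,10 → found at 10.

4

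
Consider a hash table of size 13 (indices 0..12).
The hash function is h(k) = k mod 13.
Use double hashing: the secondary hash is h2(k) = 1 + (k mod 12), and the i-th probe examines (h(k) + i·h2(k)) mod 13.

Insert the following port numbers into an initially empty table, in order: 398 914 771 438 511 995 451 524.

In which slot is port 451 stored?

398 hashes to 8; slot 8 is free → place at 8.
914 hashes to 4; slot 4 is free → place at 4.
771 hashes to 4, h2=4; 4,8 taken → place at 12.
438 hashes to 9; slot 9 is free → place at 9.
511 hashes to 4, h2=8; 4,12 taken → place at 7.
995 hashes to 7, h2=12; 7 taken → place at 6.
451 hashes to 9, h2=8; 9,4,12,7 taken → place at 2.
524 hashes to 4, h2=9; 4 taken → place at 0.
Table: [524, _, 451, _, 914, _, 995, 511, 398, 438, _, _, 771]

2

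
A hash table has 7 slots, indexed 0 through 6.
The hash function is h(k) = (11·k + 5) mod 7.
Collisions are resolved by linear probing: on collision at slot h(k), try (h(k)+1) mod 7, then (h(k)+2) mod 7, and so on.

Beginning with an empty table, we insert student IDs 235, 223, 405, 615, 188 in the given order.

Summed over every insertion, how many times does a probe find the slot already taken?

6

235 hashes to 0; slot 0 is free -> place at 0.
223 hashes to 1; slot 1 is free -> place at 1.
405 hashes to 1; 1 taken -> place at 2.
615 hashes to 1; 1,2 taken -> place at 3.
188 hashes to 1; 1,2,3 taken -> place at 4.
Table: [235, 223, 405, 615, 188, -, -]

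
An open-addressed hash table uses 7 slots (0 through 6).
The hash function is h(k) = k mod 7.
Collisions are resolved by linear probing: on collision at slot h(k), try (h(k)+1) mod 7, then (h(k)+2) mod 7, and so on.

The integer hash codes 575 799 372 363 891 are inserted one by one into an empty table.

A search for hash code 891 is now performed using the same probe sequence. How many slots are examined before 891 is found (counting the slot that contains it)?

3

Insert 575: h=1, slot 1 empty → index 1.
Insert 799: h=1, slot 1 occupied → index 2.
Insert 372: h=1, slots 1,2 occupied → index 3.
Insert 363: h=6, slot 6 empty → index 6.
Insert 891: h=2, slots 2,3 occupied → index 4.
Table: [—, 575, 799, 372, 891, —, 363]
Lookup 891: h=2, probe 2,3,4 → found at 4.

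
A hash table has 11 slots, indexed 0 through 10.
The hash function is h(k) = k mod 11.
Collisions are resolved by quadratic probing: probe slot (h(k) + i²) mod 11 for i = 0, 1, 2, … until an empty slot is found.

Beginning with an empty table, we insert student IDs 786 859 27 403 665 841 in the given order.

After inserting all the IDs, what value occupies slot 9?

665

786 hashes to 5; slot 5 is free -> place at 5.
859 hashes to 1; slot 1 is free -> place at 1.
27 hashes to 5; 5 taken -> place at 6.
403 hashes to 7; slot 7 is free -> place at 7.
665 hashes to 5; 5,6 taken -> place at 9.
841 hashes to 5; 5,6,9 taken -> place at 3.
Table: [—, 859, —, 841, —, 786, 27, 403, —, 665, —]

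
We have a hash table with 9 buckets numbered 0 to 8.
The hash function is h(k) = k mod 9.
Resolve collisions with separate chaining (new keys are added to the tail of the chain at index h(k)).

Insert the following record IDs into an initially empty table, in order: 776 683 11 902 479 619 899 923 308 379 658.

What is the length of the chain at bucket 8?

776 -> bucket 2
683 -> bucket 8
11 -> bucket 2 (collision)
902 -> bucket 2 (collision)
479 -> bucket 2 (collision)
619 -> bucket 7
899 -> bucket 8 (collision)
923 -> bucket 5
308 -> bucket 2 (collision)
379 -> bucket 1
658 -> bucket 1 (collision)
Final buckets:
0: —
1: 379 -> 658
2: 776 -> 11 -> 902 -> 479 -> 308
3: —
4: —
5: 923
6: —
7: 619
8: 683 -> 899

2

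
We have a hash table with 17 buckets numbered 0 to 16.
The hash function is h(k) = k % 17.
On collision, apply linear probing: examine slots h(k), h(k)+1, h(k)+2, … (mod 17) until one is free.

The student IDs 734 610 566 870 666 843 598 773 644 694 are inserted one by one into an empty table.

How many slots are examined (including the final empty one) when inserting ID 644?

734: h=3 -> slot 3
610: h=15 -> slot 15
566: h=5 -> slot 5
870: h=3, probe 3,4 -> slot 4
666: h=3, probe 3,4,5,6 -> slot 6
843: h=10 -> slot 10
598: h=3, probe 3,4,5,6,7 -> slot 7
773: h=8 -> slot 8
644: h=15, probe 15,16 -> slot 16
694: h=14 -> slot 14
Table: [., ., ., 734, 870, 566, 666, 598, 773, ., 843, ., ., ., 694, 610, 644]

2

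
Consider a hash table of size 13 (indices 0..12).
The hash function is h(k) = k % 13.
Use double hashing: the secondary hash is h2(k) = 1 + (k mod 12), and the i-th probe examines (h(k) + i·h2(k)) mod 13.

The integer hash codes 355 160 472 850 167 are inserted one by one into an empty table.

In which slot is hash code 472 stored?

1

355: h=4 -> slot 4
160: h=4, h2=5, probe 4,9 -> slot 9
472: h=4, h2=5, probe 4,9,1 -> slot 1
850: h=5 -> slot 5
167: h=11 -> slot 11
Table: [∅, 472, ∅, ∅, 355, 850, ∅, ∅, ∅, 160, ∅, 167, ∅]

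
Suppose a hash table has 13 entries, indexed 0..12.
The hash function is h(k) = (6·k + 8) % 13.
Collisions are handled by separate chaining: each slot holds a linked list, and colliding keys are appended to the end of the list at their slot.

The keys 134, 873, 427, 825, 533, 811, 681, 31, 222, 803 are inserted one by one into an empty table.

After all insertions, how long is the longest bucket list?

134 → bucket 6
873 → bucket 7
427 → bucket 9
825 → bucket 5
533 → bucket 8
811 → bucket 12
681 → bucket 12 (collision)
31 → bucket 12 (collision)
222 → bucket 1
803 → bucket 3
Final buckets:
0: .
1: 222
2: .
3: 803
4: .
5: 825
6: 134
7: 873
8: 533
9: 427
10: .
11: .
12: 811 -> 681 -> 31

3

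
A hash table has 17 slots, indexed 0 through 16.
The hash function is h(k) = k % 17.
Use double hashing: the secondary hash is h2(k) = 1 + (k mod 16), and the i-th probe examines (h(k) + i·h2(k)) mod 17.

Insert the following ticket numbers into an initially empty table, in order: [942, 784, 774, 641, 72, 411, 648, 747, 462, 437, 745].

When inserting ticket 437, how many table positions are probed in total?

4

942 hashes to 7; slot 7 is free => place at 7.
784 hashes to 2; slot 2 is free => place at 2.
774 hashes to 9; slot 9 is free => place at 9.
641 hashes to 12; slot 12 is free => place at 12.
72 hashes to 4; slot 4 is free => place at 4.
411 hashes to 3; slot 3 is free => place at 3.
648 hashes to 2, h2=9; 2 taken => place at 11.
747 hashes to 16; slot 16 is free => place at 16.
462 hashes to 3, h2=15; 3 taken => place at 1.
437 hashes to 12, h2=6; 12,1,7 taken => place at 13.
745 hashes to 14; slot 14 is free => place at 14.
Table: [., 462, 784, 411, 72, ., ., 942, ., 774, ., 648, 641, 437, 745, ., 747]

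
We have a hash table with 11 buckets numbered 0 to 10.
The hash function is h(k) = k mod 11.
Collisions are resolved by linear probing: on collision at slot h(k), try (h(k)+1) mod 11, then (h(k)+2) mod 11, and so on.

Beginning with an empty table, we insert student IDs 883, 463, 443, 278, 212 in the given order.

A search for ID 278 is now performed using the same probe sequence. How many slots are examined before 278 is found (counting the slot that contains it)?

883: h=3 -> slot 3
463: h=1 -> slot 1
443: h=3, probe 3,4 -> slot 4
278: h=3, probe 3,4,5 -> slot 5
212: h=3, probe 3,4,5,6 -> slot 6
Table: [_, 463, _, 883, 443, 278, 212, _, _, _, _]
Lookup 278: h=3, probe 3,4,5 → found at 5.

3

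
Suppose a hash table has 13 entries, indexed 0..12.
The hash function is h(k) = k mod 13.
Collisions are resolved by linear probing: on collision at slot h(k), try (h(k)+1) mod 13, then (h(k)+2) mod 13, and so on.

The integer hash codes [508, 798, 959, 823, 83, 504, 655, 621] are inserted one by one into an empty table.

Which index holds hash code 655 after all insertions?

7

508: h=1 -> slot 1
798: h=5 -> slot 5
959: h=10 -> slot 10
823: h=4 -> slot 4
83: h=5, probe 5,6 -> slot 6
504: h=10, probe 10,11 -> slot 11
655: h=5, probe 5,6,7 -> slot 7
621: h=10, probe 10,11,12 -> slot 12
Table: [—, 508, —, —, 823, 798, 83, 655, —, —, 959, 504, 621]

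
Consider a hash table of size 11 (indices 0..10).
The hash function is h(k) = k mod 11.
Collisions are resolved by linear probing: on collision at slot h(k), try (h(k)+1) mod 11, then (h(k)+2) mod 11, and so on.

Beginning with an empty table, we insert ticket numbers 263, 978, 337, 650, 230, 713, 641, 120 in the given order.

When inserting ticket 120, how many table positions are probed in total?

6

Insert 263: h=10, slot 10 empty -> index 10.
Insert 978: h=10, slot 10 occupied -> index 0.
Insert 337: h=7, slot 7 empty -> index 7.
Insert 650: h=1, slot 1 empty -> index 1.
Insert 230: h=10, slots 10,0,1 occupied -> index 2.
Insert 713: h=9, slot 9 empty -> index 9.
Insert 641: h=3, slot 3 empty -> index 3.
Insert 120: h=10, slots 10,0,1,2,3 occupied -> index 4.
Table: [978, 650, 230, 641, 120, -, -, 337, -, 713, 263]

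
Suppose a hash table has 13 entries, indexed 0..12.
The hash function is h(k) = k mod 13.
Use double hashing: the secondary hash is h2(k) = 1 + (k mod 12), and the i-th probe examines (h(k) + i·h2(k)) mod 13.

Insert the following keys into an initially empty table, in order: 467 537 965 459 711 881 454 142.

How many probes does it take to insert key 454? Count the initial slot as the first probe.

467: h=12 → slot 12
537: h=4 → slot 4
965: h=3 → slot 3
459: h=4, h2=4, probe 4,8 → slot 8
711: h=9 → slot 9
881: h=10 → slot 10
454: h=12, h2=11, probe 12,10,8,6 → slot 6
142: h=12, h2=11, probe 12,10,8,6,4,2 → slot 2
Table: [∅, ∅, 142, 965, 537, ∅, 454, ∅, 459, 711, 881, ∅, 467]

4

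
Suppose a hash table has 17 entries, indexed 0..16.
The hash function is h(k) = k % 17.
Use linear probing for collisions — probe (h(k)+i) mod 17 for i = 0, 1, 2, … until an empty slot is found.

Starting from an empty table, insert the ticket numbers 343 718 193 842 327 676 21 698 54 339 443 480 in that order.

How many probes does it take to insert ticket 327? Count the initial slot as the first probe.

2

Insert 343: h=3, slot 3 empty → index 3.
Insert 718: h=4, slot 4 empty → index 4.
Insert 193: h=6, slot 6 empty → index 6.
Insert 842: h=9, slot 9 empty → index 9.
Insert 327: h=4, slot 4 occupied → index 5.
Insert 676: h=13, slot 13 empty → index 13.
Insert 21: h=4, slots 4,5,6 occupied → index 7.
Insert 698: h=1, slot 1 empty → index 1.
Insert 54: h=3, slots 3,4,5,6,7 occupied → index 8.
Insert 339: h=16, slot 16 empty → index 16.
Insert 443: h=1, slot 1 occupied → index 2.
Insert 480: h=4, slots 4,5,6,7,8,9 occupied → index 10.
Table: [_, 698, 443, 343, 718, 327, 193, 21, 54, 842, 480, _, _, 676, _, _, 339]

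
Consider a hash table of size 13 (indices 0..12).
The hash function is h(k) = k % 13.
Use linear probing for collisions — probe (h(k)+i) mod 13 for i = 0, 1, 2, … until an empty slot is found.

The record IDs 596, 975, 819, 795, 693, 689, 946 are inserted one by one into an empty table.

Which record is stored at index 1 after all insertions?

819

596: h=11 => slot 11
975: h=0 => slot 0
819: h=0, probe 0,1 => slot 1
795: h=2 => slot 2
693: h=4 => slot 4
689: h=0, probe 0,1,2,3 => slot 3
946: h=10 => slot 10
Table: [975, 819, 795, 689, 693, ., ., ., ., ., 946, 596, .]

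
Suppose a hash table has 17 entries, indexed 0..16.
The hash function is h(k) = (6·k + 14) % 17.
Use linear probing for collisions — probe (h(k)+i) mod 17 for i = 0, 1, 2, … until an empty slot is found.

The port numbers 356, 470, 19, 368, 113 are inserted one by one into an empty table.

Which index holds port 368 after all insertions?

13

Insert 356: h=8, slot 8 empty => index 8.
Insert 470: h=12, slot 12 empty => index 12.
Insert 19: h=9, slot 9 empty => index 9.
Insert 368: h=12, slot 12 occupied => index 13.
Insert 113: h=12, slots 12,13 occupied => index 14.
Table: [_, _, _, _, _, _, _, _, 356, 19, _, _, 470, 368, 113, _, _]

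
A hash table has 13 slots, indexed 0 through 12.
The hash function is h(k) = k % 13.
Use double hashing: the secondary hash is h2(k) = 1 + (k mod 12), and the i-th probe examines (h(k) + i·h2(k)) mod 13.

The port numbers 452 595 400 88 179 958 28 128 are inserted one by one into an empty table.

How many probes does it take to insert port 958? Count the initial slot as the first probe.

4

452: h=10 → slot 10
595: h=10, h2=8, probe 10,5 → slot 5
400: h=10, h2=5, probe 10,2 → slot 2
88: h=10, h2=5, probe 10,2,7 → slot 7
179: h=10, h2=12, probe 10,9 → slot 9
958: h=9, h2=11, probe 9,7,5,3 → slot 3
28: h=2, h2=5, probe 2,7,12 → slot 12
128: h=11 → slot 11
Table: [∅, ∅, 400, 958, ∅, 595, ∅, 88, ∅, 179, 452, 128, 28]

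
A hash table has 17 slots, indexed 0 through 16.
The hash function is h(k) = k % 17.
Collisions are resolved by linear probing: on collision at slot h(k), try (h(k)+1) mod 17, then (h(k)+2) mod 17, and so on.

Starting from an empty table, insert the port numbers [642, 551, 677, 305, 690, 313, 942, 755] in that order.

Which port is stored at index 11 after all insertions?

755

Insert 642: h=13, slot 13 empty => index 13.
Insert 551: h=7, slot 7 empty => index 7.
Insert 677: h=14, slot 14 empty => index 14.
Insert 305: h=16, slot 16 empty => index 16.
Insert 690: h=10, slot 10 empty => index 10.
Insert 313: h=7, slot 7 occupied => index 8.
Insert 942: h=7, slots 7,8 occupied => index 9.
Insert 755: h=7, slots 7,8,9,10 occupied => index 11.
Table: [_, _, _, _, _, _, _, 551, 313, 942, 690, 755, _, 642, 677, _, 305]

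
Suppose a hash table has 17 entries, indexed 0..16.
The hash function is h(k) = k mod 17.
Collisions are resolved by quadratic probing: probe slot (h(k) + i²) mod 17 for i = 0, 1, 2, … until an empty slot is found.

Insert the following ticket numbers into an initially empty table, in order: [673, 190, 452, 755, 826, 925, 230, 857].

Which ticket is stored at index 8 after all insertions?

Insert 673: h=10, slot 10 empty → index 10.
Insert 190: h=3, slot 3 empty → index 3.
Insert 452: h=10, slot 10 occupied → index 11.
Insert 755: h=7, slot 7 empty → index 7.
Insert 826: h=10, slots 10,11 occupied → index 14.
Insert 925: h=7, slot 7 occupied → index 8.
Insert 230: h=9, slot 9 empty → index 9.
Insert 857: h=7, slots 7,8,11 occupied → index 16.
Table: [_, _, _, 190, _, _, _, 755, 925, 230, 673, 452, _, _, 826, _, 857]

925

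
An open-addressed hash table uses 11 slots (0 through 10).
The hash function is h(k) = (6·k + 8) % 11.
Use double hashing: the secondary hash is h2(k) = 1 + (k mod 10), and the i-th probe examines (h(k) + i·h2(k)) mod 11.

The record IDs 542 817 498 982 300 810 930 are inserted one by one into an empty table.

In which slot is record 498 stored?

2

Insert 542: h=4, slot 4 empty => index 4.
Insert 817: h=4, h2=8, slot 4 occupied => index 1.
Insert 498: h=4, h2=9, slot 4 occupied => index 2.
Insert 982: h=4, h2=3, slot 4 occupied => index 7.
Insert 300: h=4, h2=1, slot 4 occupied => index 5.
Insert 810: h=6, slot 6 empty => index 6.
Insert 930: h=0, slot 0 empty => index 0.
Table: [930, 817, 498, ∅, 542, 300, 810, 982, ∅, ∅, ∅]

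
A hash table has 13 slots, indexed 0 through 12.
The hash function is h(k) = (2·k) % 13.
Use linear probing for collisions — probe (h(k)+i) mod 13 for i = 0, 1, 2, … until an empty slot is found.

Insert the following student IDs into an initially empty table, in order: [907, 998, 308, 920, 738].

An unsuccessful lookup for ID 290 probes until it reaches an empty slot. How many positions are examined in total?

907 hashes to 7; slot 7 is free → place at 7.
998 hashes to 7; 7 taken → place at 8.
308 hashes to 5; slot 5 is free → place at 5.
920 hashes to 7; 7,8 taken → place at 9.
738 hashes to 7; 7,8,9 taken → place at 10.
Table: [-, -, -, -, -, 308, -, 907, 998, 920, 738, -, -]
Lookup 290: h=8, probe 8,9,10,11 → slot 11 empty, not found.

4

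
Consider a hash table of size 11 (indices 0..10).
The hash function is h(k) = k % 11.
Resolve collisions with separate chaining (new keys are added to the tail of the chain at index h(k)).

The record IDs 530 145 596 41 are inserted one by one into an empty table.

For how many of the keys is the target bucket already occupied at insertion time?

2

Insert 530: h=2, bucket 2 empty → new chain.
Insert 145: h=2, bucket 2 nonempty → append to chain.
Insert 596: h=2, bucket 2 nonempty → append to chain.
Insert 41: h=8, bucket 8 empty → new chain.
Final buckets:
0: -
1: -
2: 530 -> 145 -> 596
3: -
4: -
5: -
6: -
7: -
8: 41
9: -
10: -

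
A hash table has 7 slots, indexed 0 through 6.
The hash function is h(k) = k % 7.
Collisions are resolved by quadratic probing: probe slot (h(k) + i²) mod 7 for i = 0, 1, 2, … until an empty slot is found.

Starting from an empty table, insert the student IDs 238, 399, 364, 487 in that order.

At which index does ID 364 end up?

4

238 hashes to 0; slot 0 is free → place at 0.
399 hashes to 0; 0 taken → place at 1.
364 hashes to 0; 0,1 taken → place at 4.
487 hashes to 4; 4 taken → place at 5.
Table: [238, 399, —, —, 364, 487, —]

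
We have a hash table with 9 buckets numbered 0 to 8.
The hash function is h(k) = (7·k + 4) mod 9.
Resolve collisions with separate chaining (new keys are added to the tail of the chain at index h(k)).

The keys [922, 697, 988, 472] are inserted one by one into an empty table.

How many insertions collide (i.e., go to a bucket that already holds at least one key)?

2

Insert 922: h=5, bucket 5 empty → new chain.
Insert 697: h=5, bucket 5 nonempty → append to chain.
Insert 988: h=8, bucket 8 empty → new chain.
Insert 472: h=5, bucket 5 nonempty → append to chain.
Final buckets:
0: -
1: -
2: -
3: -
4: -
5: 922 -> 697 -> 472
6: -
7: -
8: 988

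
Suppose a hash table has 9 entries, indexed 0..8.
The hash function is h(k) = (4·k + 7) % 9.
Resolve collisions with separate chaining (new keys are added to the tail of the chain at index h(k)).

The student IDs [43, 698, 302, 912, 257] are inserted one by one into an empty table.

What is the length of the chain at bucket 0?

43 -> bucket 8
698 -> bucket 0
302 -> bucket 0 (collision)
912 -> bucket 1
257 -> bucket 0 (collision)
Final buckets:
0: 698 -> 302 -> 257
1: 912
2: -
3: -
4: -
5: -
6: -
7: -
8: 43

3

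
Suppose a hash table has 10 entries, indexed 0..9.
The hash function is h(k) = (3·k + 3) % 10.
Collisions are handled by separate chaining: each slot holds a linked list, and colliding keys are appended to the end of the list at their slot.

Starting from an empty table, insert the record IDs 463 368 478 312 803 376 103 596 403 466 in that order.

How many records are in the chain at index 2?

4

463 -> bucket 2
368 -> bucket 7
478 -> bucket 7 (collision)
312 -> bucket 9
803 -> bucket 2 (collision)
376 -> bucket 1
103 -> bucket 2 (collision)
596 -> bucket 1 (collision)
403 -> bucket 2 (collision)
466 -> bucket 1 (collision)
Final buckets:
0: -
1: 376 -> 596 -> 466
2: 463 -> 803 -> 103 -> 403
3: -
4: -
5: -
6: -
7: 368 -> 478
8: -
9: 312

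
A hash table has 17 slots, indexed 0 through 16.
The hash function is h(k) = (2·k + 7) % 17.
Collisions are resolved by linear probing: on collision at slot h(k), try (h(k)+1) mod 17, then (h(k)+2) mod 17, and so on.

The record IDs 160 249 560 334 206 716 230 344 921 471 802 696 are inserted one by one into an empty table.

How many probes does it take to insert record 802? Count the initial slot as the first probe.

Insert 160: h=4, slot 4 empty -> index 4.
Insert 249: h=12, slot 12 empty -> index 12.
Insert 560: h=5, slot 5 empty -> index 5.
Insert 334: h=12, slot 12 occupied -> index 13.
Insert 206: h=11, slot 11 empty -> index 11.
Insert 716: h=11, slots 11,12,13 occupied -> index 14.
Insert 230: h=8, slot 8 empty -> index 8.
Insert 344: h=15, slot 15 empty -> index 15.
Insert 921: h=13, slots 13,14,15 occupied -> index 16.
Insert 471: h=14, slots 14,15,16 occupied -> index 0.
Insert 802: h=13, slots 13,14,15,16,0 occupied -> index 1.
Insert 696: h=5, slot 5 occupied -> index 6.
Table: [471, 802, ∅, ∅, 160, 560, 696, ∅, 230, ∅, ∅, 206, 249, 334, 716, 344, 921]

6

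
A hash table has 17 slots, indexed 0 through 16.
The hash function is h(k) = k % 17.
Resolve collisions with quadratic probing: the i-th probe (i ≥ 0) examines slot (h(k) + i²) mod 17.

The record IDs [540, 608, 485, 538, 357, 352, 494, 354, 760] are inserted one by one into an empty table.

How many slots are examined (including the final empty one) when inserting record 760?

540 hashes to 13; slot 13 is free → place at 13.
608 hashes to 13; 13 taken → place at 14.
485 hashes to 9; slot 9 is free → place at 9.
538 hashes to 11; slot 11 is free → place at 11.
357 hashes to 0; slot 0 is free → place at 0.
352 hashes to 12; slot 12 is free → place at 12.
494 hashes to 1; slot 1 is free → place at 1.
354 hashes to 14; 14 taken → place at 15.
760 hashes to 12; 12,13 taken → place at 16.
Table: [357, 494, ∅, ∅, ∅, ∅, ∅, ∅, ∅, 485, ∅, 538, 352, 540, 608, 354, 760]

3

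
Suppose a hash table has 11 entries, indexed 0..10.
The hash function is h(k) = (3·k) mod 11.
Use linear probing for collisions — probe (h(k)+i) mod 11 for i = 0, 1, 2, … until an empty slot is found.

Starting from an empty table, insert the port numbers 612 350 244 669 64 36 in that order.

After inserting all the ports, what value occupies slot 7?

612: h=10 => slot 10
350: h=5 => slot 5
244: h=6 => slot 6
669: h=5, probe 5,6,7 => slot 7
64: h=5, probe 5,6,7,8 => slot 8
36: h=9 => slot 9
Table: [-, -, -, -, -, 350, 244, 669, 64, 36, 612]

669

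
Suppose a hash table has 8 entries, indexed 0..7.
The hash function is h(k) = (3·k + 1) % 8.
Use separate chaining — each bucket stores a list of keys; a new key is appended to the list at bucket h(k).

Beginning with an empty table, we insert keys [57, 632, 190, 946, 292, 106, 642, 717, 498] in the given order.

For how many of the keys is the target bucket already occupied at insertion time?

3

Insert 57: h=4, bucket 4 empty → new chain.
Insert 632: h=1, bucket 1 empty → new chain.
Insert 190: h=3, bucket 3 empty → new chain.
Insert 946: h=7, bucket 7 empty → new chain.
Insert 292: h=5, bucket 5 empty → new chain.
Insert 106: h=7, bucket 7 nonempty → append to chain.
Insert 642: h=7, bucket 7 nonempty → append to chain.
Insert 717: h=0, bucket 0 empty → new chain.
Insert 498: h=7, bucket 7 nonempty → append to chain.
Final buckets:
0: 717
1: 632
2: _
3: 190
4: 57
5: 292
6: _
7: 946 -> 106 -> 642 -> 498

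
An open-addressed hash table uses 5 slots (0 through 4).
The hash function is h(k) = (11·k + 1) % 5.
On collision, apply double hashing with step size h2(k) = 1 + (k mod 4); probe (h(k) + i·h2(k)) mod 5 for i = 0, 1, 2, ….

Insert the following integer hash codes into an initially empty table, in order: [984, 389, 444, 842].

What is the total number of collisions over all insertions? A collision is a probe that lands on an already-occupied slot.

984: h=0 → slot 0
389: h=0, h2=2, probe 0,2 → slot 2
444: h=0, h2=1, probe 0,1 → slot 1
842: h=3 → slot 3
Table: [984, 444, 389, 842, _]

2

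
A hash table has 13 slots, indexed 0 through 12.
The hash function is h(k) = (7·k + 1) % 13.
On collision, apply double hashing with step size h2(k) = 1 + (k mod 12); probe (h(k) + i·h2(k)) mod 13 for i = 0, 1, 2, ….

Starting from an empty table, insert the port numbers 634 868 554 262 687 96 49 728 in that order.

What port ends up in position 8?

49

634: h=6 → slot 6
868: h=6, h2=5, probe 6,11 → slot 11
554: h=5 → slot 5
262: h=2 → slot 2
687: h=0 → slot 0
96: h=10 → slot 10
49: h=6, h2=2, probe 6,8 → slot 8
728: h=1 → slot 1
Table: [687, 728, 262, ., ., 554, 634, ., 49, ., 96, 868, .]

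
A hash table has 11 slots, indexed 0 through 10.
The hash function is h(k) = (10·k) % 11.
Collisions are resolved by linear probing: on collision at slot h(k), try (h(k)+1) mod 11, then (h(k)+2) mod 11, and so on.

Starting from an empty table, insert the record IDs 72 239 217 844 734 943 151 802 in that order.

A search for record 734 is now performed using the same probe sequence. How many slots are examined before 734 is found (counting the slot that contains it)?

5

72: h=5 -> slot 5
239: h=3 -> slot 3
217: h=3, probe 3,4 -> slot 4
844: h=3, probe 3,4,5,6 -> slot 6
734: h=3, probe 3,4,5,6,7 -> slot 7
943: h=3, probe 3,4,5,6,7,8 -> slot 8
151: h=3, probe 3,4,5,6,7,8,9 -> slot 9
802: h=1 -> slot 1
Table: [., 802, ., 239, 217, 72, 844, 734, 943, 151, .]
Lookup 734: h=3, probe 3,4,5,6,7 → found at 7.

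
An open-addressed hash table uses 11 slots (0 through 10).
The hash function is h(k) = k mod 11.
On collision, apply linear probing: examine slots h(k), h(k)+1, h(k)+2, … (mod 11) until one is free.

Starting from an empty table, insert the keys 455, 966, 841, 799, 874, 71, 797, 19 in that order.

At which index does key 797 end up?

Insert 455: h=4, slot 4 empty => index 4.
Insert 966: h=9, slot 9 empty => index 9.
Insert 841: h=5, slot 5 empty => index 5.
Insert 799: h=7, slot 7 empty => index 7.
Insert 874: h=5, slot 5 occupied => index 6.
Insert 71: h=5, slots 5,6,7 occupied => index 8.
Insert 797: h=5, slots 5,6,7,8,9 occupied => index 10.
Insert 19: h=8, slots 8,9,10 occupied => index 0.
Table: [19, -, -, -, 455, 841, 874, 799, 71, 966, 797]

10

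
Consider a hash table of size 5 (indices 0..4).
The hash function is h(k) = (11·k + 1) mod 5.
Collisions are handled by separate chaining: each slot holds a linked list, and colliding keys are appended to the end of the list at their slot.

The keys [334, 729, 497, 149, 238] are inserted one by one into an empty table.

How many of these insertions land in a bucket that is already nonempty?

Insert 334: h=0, bucket 0 empty -> new chain.
Insert 729: h=0, bucket 0 nonempty -> append to chain.
Insert 497: h=3, bucket 3 empty -> new chain.
Insert 149: h=0, bucket 0 nonempty -> append to chain.
Insert 238: h=4, bucket 4 empty -> new chain.
Final buckets:
0: 334 -> 729 -> 149
1: .
2: .
3: 497
4: 238

2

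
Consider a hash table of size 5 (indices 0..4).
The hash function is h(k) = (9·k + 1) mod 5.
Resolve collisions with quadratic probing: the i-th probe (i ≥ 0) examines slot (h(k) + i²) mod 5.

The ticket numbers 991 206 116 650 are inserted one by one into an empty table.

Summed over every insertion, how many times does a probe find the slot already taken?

4

991: h=0 -> slot 0
206: h=0, probe 0,1 -> slot 1
116: h=0, probe 0,1,4 -> slot 4
650: h=1, probe 1,2 -> slot 2
Table: [991, 206, 650, ., 116]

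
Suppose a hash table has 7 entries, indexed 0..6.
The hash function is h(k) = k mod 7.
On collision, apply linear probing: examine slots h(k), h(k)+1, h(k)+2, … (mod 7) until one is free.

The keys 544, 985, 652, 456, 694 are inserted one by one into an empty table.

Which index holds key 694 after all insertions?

544 hashes to 5; slot 5 is free -> place at 5.
985 hashes to 5; 5 taken -> place at 6.
652 hashes to 1; slot 1 is free -> place at 1.
456 hashes to 1; 1 taken -> place at 2.
694 hashes to 1; 1,2 taken -> place at 3.
Table: [-, 652, 456, 694, -, 544, 985]

3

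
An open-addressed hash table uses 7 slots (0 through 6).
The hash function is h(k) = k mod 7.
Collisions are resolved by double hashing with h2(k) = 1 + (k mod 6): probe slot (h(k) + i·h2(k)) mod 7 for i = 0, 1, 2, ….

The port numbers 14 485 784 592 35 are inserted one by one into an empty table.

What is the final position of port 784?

14: h=0 → slot 0
485: h=2 → slot 2
784: h=0, h2=5, probe 0,5 → slot 5
592: h=4 → slot 4
35: h=0, h2=6, probe 0,6 → slot 6
Table: [14, ∅, 485, ∅, 592, 784, 35]

5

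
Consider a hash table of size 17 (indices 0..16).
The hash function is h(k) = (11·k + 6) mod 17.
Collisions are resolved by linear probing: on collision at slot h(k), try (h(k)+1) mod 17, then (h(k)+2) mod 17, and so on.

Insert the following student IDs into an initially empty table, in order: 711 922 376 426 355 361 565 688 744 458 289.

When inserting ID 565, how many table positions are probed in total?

Insert 711: h=7, slot 7 empty => index 7.
Insert 922: h=16, slot 16 empty => index 16.
Insert 376: h=11, slot 11 empty => index 11.
Insert 426: h=0, slot 0 empty => index 0.
Insert 355: h=1, slot 1 empty => index 1.
Insert 361: h=16, slots 16,0,1 occupied => index 2.
Insert 565: h=16, slots 16,0,1,2 occupied => index 3.
Insert 688: h=9, slot 9 empty => index 9.
Insert 744: h=13, slot 13 empty => index 13.
Insert 458: h=12, slot 12 empty => index 12.
Insert 289: h=6, slot 6 empty => index 6.
Table: [426, 355, 361, 565, —, —, 289, 711, —, 688, —, 376, 458, 744, —, —, 922]

5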